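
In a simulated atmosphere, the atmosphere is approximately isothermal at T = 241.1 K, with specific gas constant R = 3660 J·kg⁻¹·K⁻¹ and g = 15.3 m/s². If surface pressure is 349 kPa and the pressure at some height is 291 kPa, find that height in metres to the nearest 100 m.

Scale height: H = RT/g = 3660 × 241.1 / 15.3 = 57675 m.
Invert the barometric formula: z = H ln(P₀/P).
P₀/P = 349/291 = 1.1993; ln(1.1993) = 0.18174.
z = 57675 × 0.18174 = 10482 m.

z ≈ 10500 m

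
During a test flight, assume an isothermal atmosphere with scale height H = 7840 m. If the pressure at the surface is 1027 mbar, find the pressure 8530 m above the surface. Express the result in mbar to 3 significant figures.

P ≈ 346 mbar

Barometric formula: P = P₀ exp(−z/H).
z/H = 8530.0/7840.0 = 1.0880; exp(−1.0880) = 0.33689.
P = 1027 × 0.33689 = 345.99 mbar.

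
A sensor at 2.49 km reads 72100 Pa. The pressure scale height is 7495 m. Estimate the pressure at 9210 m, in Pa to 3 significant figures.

P ≈ 29400 Pa

Between two levels, P₂ = P₁ exp(−Δz/H) with Δz = z₂ − z₁.
Δz = 9210.0 − 2490.0 = 6720.0 m; Δz/H = 6720.0/7495.0 = 0.89660.
P₂ = 72100 × exp(−0.89660) = 72100 × 0.40795 = 29413 Pa.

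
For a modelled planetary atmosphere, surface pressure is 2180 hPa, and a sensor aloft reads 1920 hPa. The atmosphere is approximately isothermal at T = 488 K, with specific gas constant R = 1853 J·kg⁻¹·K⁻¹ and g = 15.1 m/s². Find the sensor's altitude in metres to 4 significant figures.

Scale height: H = RT/g = 1853 × 488 / 15.1 = 59885 m.
Invert the barometric formula: z = H ln(P₀/P).
P₀/P = 2180/1920 = 1.1354; ln(1.1354) = 0.12699.
z = 59885 × 0.12699 = 7604.8 m.

z ≈ 7605 m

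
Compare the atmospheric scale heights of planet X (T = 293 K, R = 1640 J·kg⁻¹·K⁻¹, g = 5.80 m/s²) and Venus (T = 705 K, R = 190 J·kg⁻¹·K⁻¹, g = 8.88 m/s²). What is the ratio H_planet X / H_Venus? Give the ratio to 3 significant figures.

H_planet X/H_Venus ≈ 5.49

H = RT/g for each body.
H_planet X = 1640 × 293 / 5.80 = 82848 m.
H_Venus = 190 × 705 / 8.88 = 15084 m.
H_planet X/H_Venus = 82848/15084 = 5.4924.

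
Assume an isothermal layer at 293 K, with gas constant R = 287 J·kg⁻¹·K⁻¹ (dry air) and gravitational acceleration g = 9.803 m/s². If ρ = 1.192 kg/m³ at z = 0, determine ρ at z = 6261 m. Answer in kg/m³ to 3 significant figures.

Scale height: H = RT/g = 287 × 293 / 9.803 = 8578.1 m.
In an isothermal atmosphere, density decays like pressure: ρ = ρ₀ exp(−z/H).
z/H = 6261.0/8578.1 = 0.72988; exp(−0.72988) = 0.48197.
ρ = 1.192 × 0.48197 = 0.57451 kg/m³.

ρ ≈ 0.575 kg/m³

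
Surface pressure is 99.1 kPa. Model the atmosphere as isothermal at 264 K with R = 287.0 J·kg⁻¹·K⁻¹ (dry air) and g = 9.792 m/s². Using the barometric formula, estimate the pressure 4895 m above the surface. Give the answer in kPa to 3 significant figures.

Scale height: H = RT/g = 287.0 × 264 / 9.792 = 7737.7 m.
Barometric formula: P = P₀ exp(−z/H).
z/H = 4895.0/7737.7 = 0.63262; exp(−0.63262) = 0.53120.
P = 99.1 × 0.53120 = 52.642 kPa.

P ≈ 52.6 kPa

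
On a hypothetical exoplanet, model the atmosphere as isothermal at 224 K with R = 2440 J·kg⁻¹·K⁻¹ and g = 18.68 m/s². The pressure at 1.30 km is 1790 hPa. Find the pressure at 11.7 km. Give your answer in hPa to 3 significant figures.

P ≈ 1250 hPa

Scale height: H = RT/g = 2440 × 224 / 18.68 = 29259 m.
Between two levels, P₂ = P₁ exp(−Δz/H) with Δz = z₂ − z₁.
Δz = 11700 − 1300.0 = 10400 m; Δz/H = 10400/29259 = 0.35545.
P₂ = 1790 × exp(−0.35545) = 1790 × 0.70086 = 1254.5 hPa.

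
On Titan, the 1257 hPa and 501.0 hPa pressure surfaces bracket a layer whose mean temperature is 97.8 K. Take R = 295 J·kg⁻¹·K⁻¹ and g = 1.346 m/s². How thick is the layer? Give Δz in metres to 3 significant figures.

Δz ≈ 19700 m

Hypsometric equation: Δz = (R T̄/g) ln(P₁/P₂).
R T̄/g = 295 × 97.8 / 1.346 = 21435 m.
ln(1257/501.0) = ln(2.5090) = 0.91988.
Δz = 21435 × 0.91988 = 19718 m.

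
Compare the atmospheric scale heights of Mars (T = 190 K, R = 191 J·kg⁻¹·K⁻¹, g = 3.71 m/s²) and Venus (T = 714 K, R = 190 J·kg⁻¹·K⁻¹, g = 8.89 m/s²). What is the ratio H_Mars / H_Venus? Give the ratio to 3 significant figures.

H_Mars/H_Venus ≈ 0.641

H = RT/g for each body.
H_Mars = 191 × 190 / 3.71 = 9781.7 m.
H_Venus = 190 × 714 / 8.89 = 15260 m.
H_Mars/H_Venus = 9781.7/15260 = 0.64100.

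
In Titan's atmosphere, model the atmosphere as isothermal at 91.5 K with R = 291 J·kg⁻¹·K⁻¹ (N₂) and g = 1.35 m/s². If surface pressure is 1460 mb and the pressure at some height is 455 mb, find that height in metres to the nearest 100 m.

Scale height: H = RT/g = 291 × 91.5 / 1.35 = 19723 m.
Invert the barometric formula: z = H ln(P₀/P).
P₀/P = 1460/455 = 3.2088; ln(3.2088) = 1.1659.
z = 19723 × 1.1659 = 22995 m.

z ≈ 23000 m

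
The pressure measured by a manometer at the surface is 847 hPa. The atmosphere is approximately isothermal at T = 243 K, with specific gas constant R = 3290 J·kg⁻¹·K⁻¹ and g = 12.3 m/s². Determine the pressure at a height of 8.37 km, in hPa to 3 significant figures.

Scale height: H = RT/g = 3290 × 243 / 12.3 = 64998 m.
Barometric formula: P = P₀ exp(−z/H).
z/H = 8370.0/64998 = 0.12877; exp(−0.12877) = 0.87918.
P = 847 × 0.87918 = 744.67 hPa.

P ≈ 745 hPa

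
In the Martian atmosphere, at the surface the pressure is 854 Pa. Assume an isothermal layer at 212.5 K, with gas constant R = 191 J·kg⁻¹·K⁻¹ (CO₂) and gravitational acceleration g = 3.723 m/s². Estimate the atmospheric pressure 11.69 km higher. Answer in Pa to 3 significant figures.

Scale height: H = RT/g = 191 × 212.5 / 3.723 = 10902 m.
Barometric formula: P = P₀ exp(−z/H).
z/H = 11690/10902 = 1.0723; exp(−1.0723) = 0.34222.
P = 854 × 0.34222 = 292.26 Pa.

P ≈ 292 Pa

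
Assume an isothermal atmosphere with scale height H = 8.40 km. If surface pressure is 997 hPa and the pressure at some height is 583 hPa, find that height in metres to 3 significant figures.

Invert the barometric formula: z = H ln(P₀/P).
P₀/P = 997/583 = 1.7101; ln(1.7101) = 0.53655.
z = 8400.0 × 0.53655 = 4507.0 m.

z ≈ 4510 m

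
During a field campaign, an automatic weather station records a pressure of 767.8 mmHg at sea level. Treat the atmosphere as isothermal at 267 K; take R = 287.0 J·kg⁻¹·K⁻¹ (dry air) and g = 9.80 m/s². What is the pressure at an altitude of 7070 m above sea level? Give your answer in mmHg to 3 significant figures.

Scale height: H = RT/g = 287.0 × 267 / 9.80 = 7819.3 m.
Barometric formula: P = P₀ exp(−z/H).
z/H = 7070.0/7819.3 = 0.90417; exp(−0.90417) = 0.40488.
P = 767.8 × 0.40488 = 310.87 mmHg.

P ≈ 311 mmHg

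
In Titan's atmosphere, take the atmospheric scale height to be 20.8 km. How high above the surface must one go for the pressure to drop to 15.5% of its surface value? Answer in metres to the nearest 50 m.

z ≈ 38800 m

Set P/P₀ = exp(−z/H) = 0.155, so z = −H ln(0.155).
−ln(0.155) = 1.8643; z = 20800 × 1.8643 = 38777 m.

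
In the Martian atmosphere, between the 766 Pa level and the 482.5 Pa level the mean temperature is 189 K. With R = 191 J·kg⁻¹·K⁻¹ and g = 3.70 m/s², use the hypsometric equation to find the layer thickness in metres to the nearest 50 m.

Δz ≈ 4500 m

Hypsometric equation: Δz = (R T̄/g) ln(P₁/P₂).
R T̄/g = 191 × 189 / 3.70 = 9756.5 m.
ln(766/482.5) = ln(1.5876) = 0.46222.
Δz = 9756.5 × 0.46222 = 4509.6 m.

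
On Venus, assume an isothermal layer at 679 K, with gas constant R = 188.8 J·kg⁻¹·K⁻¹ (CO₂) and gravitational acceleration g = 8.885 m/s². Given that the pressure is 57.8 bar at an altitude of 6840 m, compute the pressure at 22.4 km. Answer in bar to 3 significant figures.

Scale height: H = RT/g = 188.8 × 679 / 8.885 = 14428 m.
Between two levels, P₂ = P₁ exp(−Δz/H) with Δz = z₂ − z₁.
Δz = 22400 − 6840.0 = 15560 m; Δz/H = 15560/14428 = 1.0785.
P₂ = 57.8 × exp(−1.0785) = 57.8 × 0.34011 = 19.658 bar.

P ≈ 19.7 bar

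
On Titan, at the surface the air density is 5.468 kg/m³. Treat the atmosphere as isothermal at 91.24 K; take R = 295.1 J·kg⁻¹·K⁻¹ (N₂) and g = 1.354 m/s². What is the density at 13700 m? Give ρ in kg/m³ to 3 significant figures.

ρ ≈ 2.75 kg/m³

Scale height: H = RT/g = 295.1 × 91.24 / 1.354 = 19885 m.
In an isothermal atmosphere, density decays like pressure: ρ = ρ₀ exp(−z/H).
z/H = 13700/19885 = 0.68896; exp(−0.68896) = 0.50210.
ρ = 5.468 × 0.50210 = 2.7455 kg/m³.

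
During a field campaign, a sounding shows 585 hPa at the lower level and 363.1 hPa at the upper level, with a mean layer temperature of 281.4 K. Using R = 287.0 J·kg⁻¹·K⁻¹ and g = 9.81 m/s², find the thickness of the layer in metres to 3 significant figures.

Δz ≈ 3930 m

Hypsometric equation: Δz = (R T̄/g) ln(P₁/P₂).
R T̄/g = 287.0 × 281.4 / 9.81 = 8232.6 m.
ln(585/363.1) = ln(1.6111) = 0.47692.
Δz = 8232.6 × 0.47692 = 3926.3 m.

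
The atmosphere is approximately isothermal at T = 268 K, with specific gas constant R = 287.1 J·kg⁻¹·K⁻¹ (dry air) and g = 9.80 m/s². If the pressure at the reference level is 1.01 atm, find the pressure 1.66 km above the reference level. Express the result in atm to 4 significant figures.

P ≈ 0.8175 atm

Scale height: H = RT/g = 287.1 × 268 / 9.80 = 7851.3 m.
Barometric formula: P = P₀ exp(−z/H).
z/H = 1660.0/7851.3 = 0.21143; exp(−0.21143) = 0.80943.
P = 1.01 × 0.80943 = 0.81752 atm.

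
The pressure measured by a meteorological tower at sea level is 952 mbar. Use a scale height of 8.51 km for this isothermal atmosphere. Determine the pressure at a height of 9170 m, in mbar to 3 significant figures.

P ≈ 324 mbar

Barometric formula: P = P₀ exp(−z/H).
z/H = 9170.0/8510.0 = 1.0776; exp(−1.0776) = 0.34041.
P = 952 × 0.34041 = 324.07 mbar.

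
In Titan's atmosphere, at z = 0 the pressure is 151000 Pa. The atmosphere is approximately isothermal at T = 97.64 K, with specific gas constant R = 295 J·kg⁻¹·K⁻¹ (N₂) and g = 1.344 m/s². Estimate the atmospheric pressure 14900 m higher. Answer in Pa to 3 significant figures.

P ≈ 75300 Pa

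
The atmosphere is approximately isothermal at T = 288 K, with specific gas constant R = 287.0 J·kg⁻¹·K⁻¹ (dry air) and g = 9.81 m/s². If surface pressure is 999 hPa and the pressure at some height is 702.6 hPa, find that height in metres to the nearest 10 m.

z ≈ 2970 m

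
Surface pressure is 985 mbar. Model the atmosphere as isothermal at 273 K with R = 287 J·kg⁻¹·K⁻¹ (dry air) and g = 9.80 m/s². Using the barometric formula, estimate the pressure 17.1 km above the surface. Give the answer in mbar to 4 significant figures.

P ≈ 116.0 mbar

Scale height: H = RT/g = 287 × 273 / 9.80 = 7995.0 m.
Barometric formula: P = P₀ exp(−z/H).
z/H = 17100/7995.0 = 2.1388; exp(−2.1388) = 0.11780.
P = 985 × 0.11780 = 116.03 mbar.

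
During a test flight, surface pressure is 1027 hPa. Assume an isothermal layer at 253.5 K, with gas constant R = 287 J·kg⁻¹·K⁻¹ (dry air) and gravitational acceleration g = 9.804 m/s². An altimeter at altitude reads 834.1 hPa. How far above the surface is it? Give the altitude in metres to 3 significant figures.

z ≈ 1540 m

Scale height: H = RT/g = 287 × 253.5 / 9.804 = 7420.9 m.
Invert the barometric formula: z = H ln(P₀/P).
P₀/P = 1027/834.1 = 1.2313; ln(1.2313) = 0.20807.
z = 7420.9 × 0.20807 = 1544.1 m.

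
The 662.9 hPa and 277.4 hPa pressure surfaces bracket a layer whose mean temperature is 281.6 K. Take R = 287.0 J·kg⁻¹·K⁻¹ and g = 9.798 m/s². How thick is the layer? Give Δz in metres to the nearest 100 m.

Δz ≈ 7200 m

Hypsometric equation: Δz = (R T̄/g) ln(P₁/P₂).
R T̄/g = 287.0 × 281.6 / 9.798 = 8248.5 m.
ln(662.9/277.4) = ln(2.3897) = 0.87117.
Δz = 8248.5 × 0.87117 = 7185.8 m.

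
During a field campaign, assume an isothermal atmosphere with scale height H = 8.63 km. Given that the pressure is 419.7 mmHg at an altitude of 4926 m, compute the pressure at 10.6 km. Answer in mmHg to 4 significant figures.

P ≈ 217.5 mmHg

Between two levels, P₂ = P₁ exp(−Δz/H) with Δz = z₂ − z₁.
Δz = 10600 − 4926.0 = 5674.0 m; Δz/H = 5674.0/8630.0 = 0.65747.
P₂ = 419.7 × exp(−0.65747) = 419.7 × 0.51816 = 217.47 mmHg.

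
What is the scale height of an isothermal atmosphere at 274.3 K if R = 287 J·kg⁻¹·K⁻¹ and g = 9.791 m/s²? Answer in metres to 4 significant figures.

The scale height of an isothermal atmosphere is H = RT/g.
H = 287 × 274.3 / 9.791 = 78724/9.791 = 8040.4 m.

H ≈ 8040 m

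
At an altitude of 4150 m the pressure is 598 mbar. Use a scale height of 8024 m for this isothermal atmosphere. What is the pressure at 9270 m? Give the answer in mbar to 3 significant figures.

P ≈ 316 mbar

Between two levels, P₂ = P₁ exp(−Δz/H) with Δz = z₂ − z₁.
Δz = 9270.0 − 4150.0 = 5120.0 m; Δz/H = 5120.0/8024.0 = 0.63809.
P₂ = 598 × exp(−0.63809) = 598 × 0.52830 = 315.92 mbar.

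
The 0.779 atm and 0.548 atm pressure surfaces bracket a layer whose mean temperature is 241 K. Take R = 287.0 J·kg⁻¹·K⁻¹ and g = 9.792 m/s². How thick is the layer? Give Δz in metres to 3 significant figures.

Δz ≈ 2480 m

Hypsometric equation: Δz = (R T̄/g) ln(P₁/P₂).
R T̄/g = 287.0 × 241 / 9.792 = 7063.6 m.
ln(0.779/0.548) = ln(1.4215) = 0.35171.
Δz = 7063.6 × 0.35171 = 2484.3 m.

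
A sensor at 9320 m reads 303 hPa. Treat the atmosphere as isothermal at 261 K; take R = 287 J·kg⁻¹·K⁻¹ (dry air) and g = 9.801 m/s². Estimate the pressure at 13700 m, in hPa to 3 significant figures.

Scale height: H = RT/g = 287 × 261 / 9.801 = 7642.8 m.
Between two levels, P₂ = P₁ exp(−Δz/H) with Δz = z₂ − z₁.
Δz = 13700 − 9320.0 = 4380.0 m; Δz/H = 4380.0/7642.8 = 0.57309.
P₂ = 303 × exp(−0.57309) = 303 × 0.56378 = 170.83 hPa.

P ≈ 171 hPa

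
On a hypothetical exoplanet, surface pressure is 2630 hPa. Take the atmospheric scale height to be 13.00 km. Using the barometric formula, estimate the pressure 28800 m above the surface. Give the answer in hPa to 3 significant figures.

P ≈ 287 hPa

Barometric formula: P = P₀ exp(−z/H).
z/H = 28800/13000 = 2.2154; exp(−2.2154) = 0.10911.
P = 2630 × 0.10911 = 286.96 hPa.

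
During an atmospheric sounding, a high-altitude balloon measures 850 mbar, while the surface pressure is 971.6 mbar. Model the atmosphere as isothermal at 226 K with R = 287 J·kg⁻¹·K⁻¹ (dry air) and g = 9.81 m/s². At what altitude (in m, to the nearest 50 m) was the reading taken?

z ≈ 900 m

Scale height: H = RT/g = 287 × 226 / 9.81 = 6611.8 m.
Invert the barometric formula: z = H ln(P₀/P).
P₀/P = 971.6/850 = 1.1431; ln(1.1431) = 0.13374.
z = 6611.8 × 0.13374 = 884.26 m.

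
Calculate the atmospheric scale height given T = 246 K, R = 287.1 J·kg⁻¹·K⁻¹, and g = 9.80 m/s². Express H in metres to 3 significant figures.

H ≈ 7210 m

The scale height of an isothermal atmosphere is H = RT/g.
H = 287.1 × 246 / 9.80 = 70627/9.80 = 7206.8 m.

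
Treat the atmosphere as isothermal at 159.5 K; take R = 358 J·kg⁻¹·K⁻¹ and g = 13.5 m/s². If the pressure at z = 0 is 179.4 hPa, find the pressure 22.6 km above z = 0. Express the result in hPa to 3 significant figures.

P ≈ 0.858 hPa

Scale height: H = RT/g = 358 × 159.5 / 13.5 = 4229.7 m.
Barometric formula: P = P₀ exp(−z/H).
z/H = 22600/4229.7 = 5.3432; exp(−5.3432) = 0.0047805.
P = 179.4 × 0.0047805 = 0.85762 hPa.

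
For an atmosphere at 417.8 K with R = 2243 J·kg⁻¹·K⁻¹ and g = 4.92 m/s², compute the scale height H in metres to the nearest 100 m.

H ≈ 190500 m

The scale height of an isothermal atmosphere is H = RT/g.
H = 2243 × 417.8 / 4.92 = 937130/4.92 = 190470 m.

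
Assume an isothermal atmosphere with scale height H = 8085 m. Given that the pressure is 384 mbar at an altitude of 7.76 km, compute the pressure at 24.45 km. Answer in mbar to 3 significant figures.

P ≈ 48.7 mbar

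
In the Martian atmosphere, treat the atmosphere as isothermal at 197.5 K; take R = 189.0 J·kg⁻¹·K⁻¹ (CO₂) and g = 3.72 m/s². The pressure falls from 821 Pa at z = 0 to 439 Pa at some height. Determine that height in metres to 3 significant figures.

Scale height: H = RT/g = 189.0 × 197.5 / 3.72 = 10034 m.
Invert the barometric formula: z = H ln(P₀/P).
P₀/P = 821/439 = 1.8702; ln(1.8702) = 0.62605.
z = 10034 × 0.62605 = 6281.8 m.

z ≈ 6280 m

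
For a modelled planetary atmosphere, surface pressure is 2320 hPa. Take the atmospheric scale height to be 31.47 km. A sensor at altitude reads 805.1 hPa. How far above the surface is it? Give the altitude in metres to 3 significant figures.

z ≈ 33300 m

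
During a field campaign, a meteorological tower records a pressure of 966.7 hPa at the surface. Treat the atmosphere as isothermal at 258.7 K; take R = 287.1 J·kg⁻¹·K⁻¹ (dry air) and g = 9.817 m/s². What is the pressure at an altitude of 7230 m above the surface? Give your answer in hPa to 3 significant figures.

Scale height: H = RT/g = 287.1 × 258.7 / 9.817 = 7565.7 m.
Barometric formula: P = P₀ exp(−z/H).
z/H = 7230.0/7565.7 = 0.95563; exp(−0.95563) = 0.38457.
P = 966.7 × 0.38457 = 371.76 hPa.

P ≈ 372 hPa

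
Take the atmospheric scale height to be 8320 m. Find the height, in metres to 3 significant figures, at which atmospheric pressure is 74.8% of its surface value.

Set P/P₀ = exp(−z/H) = 0.748, so z = −H ln(0.748).
−ln(0.748) = 0.29035; z = 8320.0 × 0.29035 = 2415.7 m.

z ≈ 2420 m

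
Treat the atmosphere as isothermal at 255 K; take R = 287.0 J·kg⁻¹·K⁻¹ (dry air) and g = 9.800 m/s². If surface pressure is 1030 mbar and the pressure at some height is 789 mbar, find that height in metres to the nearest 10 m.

Scale height: H = RT/g = 287.0 × 255 / 9.800 = 7467.9 m.
Invert the barometric formula: z = H ln(P₀/P).
P₀/P = 1030/789 = 1.3054; ln(1.3054) = 0.26651.
z = 7467.9 × 0.26651 = 1990.3 m.

z ≈ 1990 m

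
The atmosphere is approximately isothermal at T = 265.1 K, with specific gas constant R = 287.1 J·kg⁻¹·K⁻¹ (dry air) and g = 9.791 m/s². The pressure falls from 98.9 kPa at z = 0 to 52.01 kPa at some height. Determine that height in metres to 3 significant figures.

z ≈ 5000 m

Scale height: H = RT/g = 287.1 × 265.1 / 9.791 = 7773.5 m.
Invert the barometric formula: z = H ln(P₀/P).
P₀/P = 98.9/52.01 = 1.9016; ln(1.9016) = 0.64270.
z = 7773.5 × 0.64270 = 4996.0 m.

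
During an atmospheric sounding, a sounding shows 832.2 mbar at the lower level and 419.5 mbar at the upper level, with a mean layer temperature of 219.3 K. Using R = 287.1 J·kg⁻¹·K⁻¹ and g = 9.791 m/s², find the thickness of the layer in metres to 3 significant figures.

Hypsometric equation: Δz = (R T̄/g) ln(P₁/P₂).
R T̄/g = 287.1 × 219.3 / 9.791 = 6430.5 m.
ln(832.2/419.5) = ln(1.9838) = 0.68501.
Δz = 6430.5 × 0.68501 = 4405.0 m.

Δz ≈ 4400 m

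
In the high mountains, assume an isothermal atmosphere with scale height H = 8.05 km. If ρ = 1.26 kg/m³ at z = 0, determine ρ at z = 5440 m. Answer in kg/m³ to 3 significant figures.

In an isothermal atmosphere, density decays like pressure: ρ = ρ₀ exp(−z/H).
z/H = 5440.0/8050.0 = 0.67578; exp(−0.67578) = 0.50876.
ρ = 1.26 × 0.50876 = 0.64104 kg/m³.

ρ ≈ 0.641 kg/m³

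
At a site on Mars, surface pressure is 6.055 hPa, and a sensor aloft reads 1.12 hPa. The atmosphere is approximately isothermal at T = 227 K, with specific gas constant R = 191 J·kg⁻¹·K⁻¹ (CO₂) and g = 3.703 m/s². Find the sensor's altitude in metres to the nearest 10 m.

z ≈ 19760 m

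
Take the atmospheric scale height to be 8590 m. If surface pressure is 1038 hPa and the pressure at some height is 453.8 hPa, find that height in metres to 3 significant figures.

Invert the barometric formula: z = H ln(P₀/P).
P₀/P = 1038/453.8 = 2.2874; ln(2.2874) = 0.82742.
z = 8590.0 × 0.82742 = 7107.5 m.

z ≈ 7110 m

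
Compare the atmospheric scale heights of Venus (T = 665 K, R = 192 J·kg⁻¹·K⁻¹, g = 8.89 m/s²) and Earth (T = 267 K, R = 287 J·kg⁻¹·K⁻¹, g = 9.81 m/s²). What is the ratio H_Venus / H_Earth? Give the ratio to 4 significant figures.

H = RT/g for each body.
H_Venus = 192 × 665 / 8.89 = 14362 m.
H_Earth = 287 × 267 / 9.81 = 7811.3 m.
H_Venus/H_Earth = 14362/7811.3 = 1.8386.

H_Venus/H_Earth ≈ 1.839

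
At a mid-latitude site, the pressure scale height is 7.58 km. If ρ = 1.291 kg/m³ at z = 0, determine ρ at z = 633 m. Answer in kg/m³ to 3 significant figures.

ρ ≈ 1.19 kg/m³

In an isothermal atmosphere, density decays like pressure: ρ = ρ₀ exp(−z/H).
z/H = 633.00/7580.0 = 0.083509; exp(−0.083509) = 0.91988.
ρ = 1.291 × 0.91988 = 1.1876 kg/m³.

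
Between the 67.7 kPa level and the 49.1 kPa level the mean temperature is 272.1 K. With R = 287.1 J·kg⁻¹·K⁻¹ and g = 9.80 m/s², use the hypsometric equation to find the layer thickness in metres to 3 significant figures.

Δz ≈ 2560 m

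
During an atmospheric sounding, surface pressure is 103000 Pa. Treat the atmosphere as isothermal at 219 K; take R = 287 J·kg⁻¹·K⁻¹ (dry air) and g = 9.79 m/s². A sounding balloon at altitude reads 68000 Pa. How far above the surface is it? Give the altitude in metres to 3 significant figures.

Scale height: H = RT/g = 287 × 219 / 9.79 = 6420.1 m.
Invert the barometric formula: z = H ln(P₀/P).
P₀/P = 103000/68000 = 1.5147; ln(1.5147) = 0.41522.
z = 6420.1 × 0.41522 = 2665.8 m.

z ≈ 2670 m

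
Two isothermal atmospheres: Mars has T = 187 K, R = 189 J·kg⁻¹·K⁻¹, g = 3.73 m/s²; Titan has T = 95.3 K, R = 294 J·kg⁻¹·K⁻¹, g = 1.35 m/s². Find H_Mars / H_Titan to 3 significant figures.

H_Mars/H_Titan ≈ 0.457

H = RT/g for each body.
H_Mars = 189 × 187 / 3.73 = 9475.3 m.
H_Titan = 294 × 95.3 / 1.35 = 20754 m.
H_Mars/H_Titan = 9475.3/20754 = 0.45655.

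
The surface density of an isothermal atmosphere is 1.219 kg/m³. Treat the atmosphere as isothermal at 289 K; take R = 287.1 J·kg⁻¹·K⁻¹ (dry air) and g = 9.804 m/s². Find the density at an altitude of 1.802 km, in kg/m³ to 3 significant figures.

ρ ≈ 0.985 kg/m³

Scale height: H = RT/g = 287.1 × 289 / 9.804 = 8463.1 m.
In an isothermal atmosphere, density decays like pressure: ρ = ρ₀ exp(−z/H).
z/H = 1802.0/8463.1 = 0.21292; exp(−0.21292) = 0.80822.
ρ = 1.219 × 0.80822 = 0.98522 kg/m³.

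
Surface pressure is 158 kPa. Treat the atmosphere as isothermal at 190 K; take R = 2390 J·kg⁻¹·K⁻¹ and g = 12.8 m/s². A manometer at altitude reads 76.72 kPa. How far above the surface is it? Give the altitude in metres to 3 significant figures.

Scale height: H = RT/g = 2390 × 190 / 12.8 = 35477 m.
Invert the barometric formula: z = H ln(P₀/P).
P₀/P = 158/76.72 = 2.0594; ln(2.0594) = 0.72241.
z = 35477 × 0.72241 = 25629 m.

z ≈ 25600 m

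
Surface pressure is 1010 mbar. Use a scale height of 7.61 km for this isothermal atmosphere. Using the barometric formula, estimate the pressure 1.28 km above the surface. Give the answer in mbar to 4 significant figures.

P ≈ 853.6 mbar

Barometric formula: P = P₀ exp(−z/H).
z/H = 1280.0/7610.0 = 0.16820; exp(−0.16820) = 0.84518.
P = 1010 × 0.84518 = 853.63 mbar.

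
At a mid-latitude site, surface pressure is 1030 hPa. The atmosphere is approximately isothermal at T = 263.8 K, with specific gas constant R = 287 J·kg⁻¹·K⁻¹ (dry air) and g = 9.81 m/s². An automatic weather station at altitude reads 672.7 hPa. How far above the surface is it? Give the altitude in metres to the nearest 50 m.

Scale height: H = RT/g = 287 × 263.8 / 9.81 = 7717.7 m.
Invert the barometric formula: z = H ln(P₀/P).
P₀/P = 1030/672.7 = 1.5311; ln(1.5311) = 0.42599.
z = 7717.7 × 0.42599 = 3287.7 m.

z ≈ 3300 m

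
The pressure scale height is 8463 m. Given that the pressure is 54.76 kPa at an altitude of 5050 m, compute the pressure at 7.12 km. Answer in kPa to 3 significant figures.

P ≈ 42.9 kPa

Between two levels, P₂ = P₁ exp(−Δz/H) with Δz = z₂ − z₁.
Δz = 7120.0 − 5050.0 = 2070.0 m; Δz/H = 2070.0/8463.0 = 0.24459.
P₂ = 54.76 × exp(−0.24459) = 54.76 × 0.78303 = 42.879 kPa.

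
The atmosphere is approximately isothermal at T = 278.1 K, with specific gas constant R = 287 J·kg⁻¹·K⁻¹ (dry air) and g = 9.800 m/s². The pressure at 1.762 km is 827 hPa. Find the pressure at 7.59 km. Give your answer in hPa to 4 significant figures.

Scale height: H = RT/g = 287 × 278.1 / 9.800 = 8144.4 m.
Between two levels, P₂ = P₁ exp(−Δz/H) with Δz = z₂ − z₁.
Δz = 7590.0 − 1762.0 = 5828.0 m; Δz/H = 5828.0/8144.4 = 0.71558.
P₂ = 827 × exp(−0.71558) = 827 × 0.48891 = 404.33 hPa.

P ≈ 404.3 hPa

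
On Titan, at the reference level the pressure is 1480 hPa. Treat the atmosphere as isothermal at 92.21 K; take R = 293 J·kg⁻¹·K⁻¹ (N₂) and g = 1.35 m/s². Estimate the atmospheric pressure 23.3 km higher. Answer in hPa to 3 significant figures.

Scale height: H = RT/g = 293 × 92.21 / 1.35 = 20013 m.
Barometric formula: P = P₀ exp(−z/H).
z/H = 23300/20013 = 1.1642; exp(−1.1642) = 0.31217.
P = 1480 × 0.31217 = 462.01 hPa.

P ≈ 462 hPa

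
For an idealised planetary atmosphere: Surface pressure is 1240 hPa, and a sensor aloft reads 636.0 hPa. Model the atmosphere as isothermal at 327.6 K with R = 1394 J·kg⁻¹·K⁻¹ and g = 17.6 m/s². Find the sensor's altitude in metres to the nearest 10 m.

z ≈ 17320 m

Scale height: H = RT/g = 1394 × 327.6 / 17.6 = 25947 m.
Invert the barometric formula: z = H ln(P₀/P).
P₀/P = 1240/636.0 = 1.9497; ln(1.9497) = 0.66768.
z = 25947 × 0.66768 = 17324 m.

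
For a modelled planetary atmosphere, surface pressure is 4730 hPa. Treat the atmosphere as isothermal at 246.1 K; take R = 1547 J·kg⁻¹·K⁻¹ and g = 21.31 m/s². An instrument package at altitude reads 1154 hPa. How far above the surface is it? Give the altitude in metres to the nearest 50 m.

z ≈ 25200 m

Scale height: H = RT/g = 1547 × 246.1 / 21.31 = 17866 m.
Invert the barometric formula: z = H ln(P₀/P).
P₀/P = 4730/1154 = 4.0988; ln(4.0988) = 1.4107.
z = 17866 × 1.4107 = 25204 m.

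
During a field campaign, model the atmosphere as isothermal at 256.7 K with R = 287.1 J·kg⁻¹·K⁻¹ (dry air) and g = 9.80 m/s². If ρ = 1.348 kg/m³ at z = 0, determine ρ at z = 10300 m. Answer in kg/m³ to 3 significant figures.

ρ ≈ 0.343 kg/m³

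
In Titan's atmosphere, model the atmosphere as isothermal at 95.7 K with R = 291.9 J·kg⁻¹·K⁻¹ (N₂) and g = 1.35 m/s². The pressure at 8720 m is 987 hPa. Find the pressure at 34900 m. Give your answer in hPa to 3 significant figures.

Scale height: H = RT/g = 291.9 × 95.7 / 1.35 = 20692 m.
Between two levels, P₂ = P₁ exp(−Δz/H) with Δz = z₂ − z₁.
Δz = 34900 − 8720.0 = 26180 m; Δz/H = 26180/20692 = 1.2652.
P₂ = 987 × exp(−1.2652) = 987 × 0.28218 = 278.51 hPa.

P ≈ 279 hPa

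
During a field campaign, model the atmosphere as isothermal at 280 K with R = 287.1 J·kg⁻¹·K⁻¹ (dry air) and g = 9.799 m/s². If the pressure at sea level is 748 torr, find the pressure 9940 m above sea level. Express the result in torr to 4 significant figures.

P ≈ 222.7 torr

Scale height: H = RT/g = 287.1 × 280 / 9.799 = 8203.7 m.
Barometric formula: P = P₀ exp(−z/H).
z/H = 9940.0/8203.7 = 1.2116; exp(−1.2116) = 0.29772.
P = 748 × 0.29772 = 222.69 torr.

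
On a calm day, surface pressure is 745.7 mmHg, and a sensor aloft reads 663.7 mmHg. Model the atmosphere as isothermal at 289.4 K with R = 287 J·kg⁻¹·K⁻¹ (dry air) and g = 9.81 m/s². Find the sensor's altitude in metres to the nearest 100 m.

Scale height: H = RT/g = 287 × 289.4 / 9.81 = 8466.6 m.
Invert the barometric formula: z = H ln(P₀/P).
P₀/P = 745.7/663.7 = 1.1235; ln(1.1235) = 0.11645.
z = 8466.6 × 0.11645 = 985.94 m.

z ≈ 1000 m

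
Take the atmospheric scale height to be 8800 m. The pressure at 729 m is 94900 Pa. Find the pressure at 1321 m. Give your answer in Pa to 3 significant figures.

P ≈ 88700 Pa

Between two levels, P₂ = P₁ exp(−Δz/H) with Δz = z₂ − z₁.
Δz = 1321.0 − 729.00 = 592.00 m; Δz/H = 592.00/8800.0 = 0.067273.
P₂ = 94900 × exp(−0.067273) = 94900 × 0.93494 = 88726 Pa.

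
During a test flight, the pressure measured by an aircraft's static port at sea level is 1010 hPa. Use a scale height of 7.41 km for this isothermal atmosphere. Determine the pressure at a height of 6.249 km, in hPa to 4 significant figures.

P ≈ 434.6 hPa

Barometric formula: P = P₀ exp(−z/H).
z/H = 6249.0/7410.0 = 0.84332; exp(−0.84332) = 0.43028.
P = 1010 × 0.43028 = 434.58 hPa.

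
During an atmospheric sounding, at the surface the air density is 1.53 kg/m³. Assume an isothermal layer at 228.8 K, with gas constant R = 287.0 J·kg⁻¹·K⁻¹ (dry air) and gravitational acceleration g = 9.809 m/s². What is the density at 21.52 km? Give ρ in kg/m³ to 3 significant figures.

Scale height: H = RT/g = 287.0 × 228.8 / 9.809 = 6694.4 m.
In an isothermal atmosphere, density decays like pressure: ρ = ρ₀ exp(−z/H).
z/H = 21520/6694.4 = 3.2146; exp(−3.2146) = 0.040171.
ρ = 1.53 × 0.040171 = 0.061462 kg/m³.

ρ ≈ 0.0615 kg/m³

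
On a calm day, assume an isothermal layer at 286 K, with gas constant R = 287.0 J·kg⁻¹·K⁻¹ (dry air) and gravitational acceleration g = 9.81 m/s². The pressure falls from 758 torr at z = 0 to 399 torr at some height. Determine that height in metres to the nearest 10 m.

z ≈ 5370 m

Scale height: H = RT/g = 287.0 × 286 / 9.81 = 8367.2 m.
Invert the barometric formula: z = H ln(P₀/P).
P₀/P = 758/399 = 1.8997; ln(1.8997) = 0.64170.
z = 8367.2 × 0.64170 = 5369.2 m.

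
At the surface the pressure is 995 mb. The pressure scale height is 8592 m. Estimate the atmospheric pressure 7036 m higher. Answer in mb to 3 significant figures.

P ≈ 439 mb

Barometric formula: P = P₀ exp(−z/H).
z/H = 7036.0/8592.0 = 0.81890; exp(−0.81890) = 0.44092.
P = 995 × 0.44092 = 438.72 mb.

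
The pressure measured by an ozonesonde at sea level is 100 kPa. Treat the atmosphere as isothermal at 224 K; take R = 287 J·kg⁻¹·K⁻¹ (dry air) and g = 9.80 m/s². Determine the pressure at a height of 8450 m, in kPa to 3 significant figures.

Scale height: H = RT/g = 287 × 224 / 9.80 = 6560.0 m.
Barometric formula: P = P₀ exp(−z/H).
z/H = 8450.0/6560.0 = 1.2881; exp(−1.2881) = 0.27579.
P = 100 × 0.27579 = 27.579 kPa.

P ≈ 27.6 kPa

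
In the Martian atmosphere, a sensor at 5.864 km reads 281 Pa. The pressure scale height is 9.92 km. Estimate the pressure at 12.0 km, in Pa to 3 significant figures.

Between two levels, P₂ = P₁ exp(−Δz/H) with Δz = z₂ − z₁.
Δz = 12000 − 5864.0 = 6136.0 m; Δz/H = 6136.0/9920.0 = 0.61855.
P₂ = 281 × exp(−0.61855) = 281 × 0.53873 = 151.38 Pa.

P ≈ 151 Pa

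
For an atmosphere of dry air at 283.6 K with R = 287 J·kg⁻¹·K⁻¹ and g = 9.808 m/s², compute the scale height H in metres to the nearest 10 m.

H ≈ 8300 m

The scale height of an isothermal atmosphere is H = RT/g.
H = 287 × 283.6 / 9.808 = 81393/9.808 = 8298.6 m.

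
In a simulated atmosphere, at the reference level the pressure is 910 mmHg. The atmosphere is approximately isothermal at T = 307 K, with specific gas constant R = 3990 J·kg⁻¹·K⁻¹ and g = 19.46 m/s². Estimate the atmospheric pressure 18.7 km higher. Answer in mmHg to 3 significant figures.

Scale height: H = RT/g = 3990 × 307 / 19.46 = 62946 m.
Barometric formula: P = P₀ exp(−z/H).
z/H = 18700/62946 = 0.29708; exp(−0.29708) = 0.74298.
P = 910 × 0.74298 = 676.11 mmHg.

P ≈ 676 mmHg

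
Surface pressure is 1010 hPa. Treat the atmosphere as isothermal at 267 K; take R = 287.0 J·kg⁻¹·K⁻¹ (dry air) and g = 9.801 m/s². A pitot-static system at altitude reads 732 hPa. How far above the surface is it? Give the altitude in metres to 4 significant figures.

Scale height: H = RT/g = 287.0 × 267 / 9.801 = 7818.5 m.
Invert the barometric formula: z = H ln(P₀/P).
P₀/P = 1010/732 = 1.3798; ln(1.3798) = 0.32194.
z = 7818.5 × 0.32194 = 2517.1 m.

z ≈ 2517 m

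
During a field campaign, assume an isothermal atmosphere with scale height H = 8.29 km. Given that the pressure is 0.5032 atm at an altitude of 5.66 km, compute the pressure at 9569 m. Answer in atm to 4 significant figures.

Between two levels, P₂ = P₁ exp(−Δz/H) with Δz = z₂ − z₁.
Δz = 9569.0 − 5660.0 = 3909.0 m; Δz/H = 3909.0/8290.0 = 0.47153.
P₂ = 0.5032 × exp(−0.47153) = 0.5032 × 0.62405 = 0.31402 atm.

P ≈ 0.3140 atm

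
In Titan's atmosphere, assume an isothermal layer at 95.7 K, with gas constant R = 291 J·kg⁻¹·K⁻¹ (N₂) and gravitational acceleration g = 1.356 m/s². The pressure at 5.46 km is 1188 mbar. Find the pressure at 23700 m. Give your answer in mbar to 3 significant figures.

P ≈ 489 mbar

Scale height: H = RT/g = 291 × 95.7 / 1.356 = 20537 m.
Between two levels, P₂ = P₁ exp(−Δz/H) with Δz = z₂ − z₁.
Δz = 23700 − 5460.0 = 18240 m; Δz/H = 18240/20537 = 0.88815.
P₂ = 1188 × exp(−0.88815) = 1188 × 0.41142 = 488.77 mbar.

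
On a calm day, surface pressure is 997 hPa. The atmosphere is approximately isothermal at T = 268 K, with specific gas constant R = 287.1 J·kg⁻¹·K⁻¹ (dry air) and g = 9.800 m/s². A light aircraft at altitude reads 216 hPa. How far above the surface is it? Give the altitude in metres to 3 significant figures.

z ≈ 12000 m

Scale height: H = RT/g = 287.1 × 268 / 9.800 = 7851.3 m.
Invert the barometric formula: z = H ln(P₀/P).
P₀/P = 997/216 = 4.6157; ln(4.6157) = 1.5295.
z = 7851.3 × 1.5295 = 12009 m.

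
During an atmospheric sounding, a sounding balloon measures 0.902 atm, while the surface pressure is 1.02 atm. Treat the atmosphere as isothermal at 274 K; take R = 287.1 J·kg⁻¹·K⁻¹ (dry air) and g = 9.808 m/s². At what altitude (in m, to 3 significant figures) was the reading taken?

Scale height: H = RT/g = 287.1 × 274 / 9.808 = 8020.5 m.
Invert the barometric formula: z = H ln(P₀/P).
P₀/P = 1.02/0.902 = 1.1308; ln(1.1308) = 0.12293.
z = 8020.5 × 0.12293 = 985.96 m.

z ≈ 986 m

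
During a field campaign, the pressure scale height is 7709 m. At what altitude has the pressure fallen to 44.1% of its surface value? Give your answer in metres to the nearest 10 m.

Set P/P₀ = exp(−z/H) = 0.441, so z = −H ln(0.441).
−ln(0.441) = 0.81871; z = 7709.0 × 0.81871 = 6311.4 m.

z ≈ 6310 m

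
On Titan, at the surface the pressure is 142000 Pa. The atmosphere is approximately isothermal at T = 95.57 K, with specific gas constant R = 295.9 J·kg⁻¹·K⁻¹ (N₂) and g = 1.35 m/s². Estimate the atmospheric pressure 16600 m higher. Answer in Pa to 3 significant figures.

P ≈ 64300 Pa

Scale height: H = RT/g = 295.9 × 95.57 / 1.35 = 20948 m.
Barometric formula: P = P₀ exp(−z/H).
z/H = 16600/20948 = 0.79244; exp(−0.79244) = 0.45274.
P = 142000 × 0.45274 = 64289 Pa.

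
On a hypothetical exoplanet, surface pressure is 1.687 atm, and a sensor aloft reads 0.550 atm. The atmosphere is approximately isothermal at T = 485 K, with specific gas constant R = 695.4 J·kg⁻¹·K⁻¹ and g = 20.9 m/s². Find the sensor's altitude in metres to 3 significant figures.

z ≈ 18100 m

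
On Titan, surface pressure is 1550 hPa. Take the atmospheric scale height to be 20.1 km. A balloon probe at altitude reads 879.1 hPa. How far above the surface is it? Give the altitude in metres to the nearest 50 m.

Invert the barometric formula: z = H ln(P₀/P).
P₀/P = 1550/879.1 = 1.7632; ln(1.7632) = 0.56713.
z = 20100 × 0.56713 = 11399 m.

z ≈ 11400 m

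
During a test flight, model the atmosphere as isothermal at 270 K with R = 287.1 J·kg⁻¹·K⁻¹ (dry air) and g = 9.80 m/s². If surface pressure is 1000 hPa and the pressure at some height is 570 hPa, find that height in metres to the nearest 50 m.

z ≈ 4450 m

Scale height: H = RT/g = 287.1 × 270 / 9.80 = 7909.9 m.
Invert the barometric formula: z = H ln(P₀/P).
P₀/P = 1000/570 = 1.7544; ln(1.7544) = 0.56213.
z = 7909.9 × 0.56213 = 4446.4 m.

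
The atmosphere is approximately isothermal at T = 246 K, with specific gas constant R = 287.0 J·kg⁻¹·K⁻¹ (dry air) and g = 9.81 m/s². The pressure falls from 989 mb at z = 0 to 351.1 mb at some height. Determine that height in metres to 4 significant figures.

z ≈ 7453 m

Scale height: H = RT/g = 287.0 × 246 / 9.81 = 7196.9 m.
Invert the barometric formula: z = H ln(P₀/P).
P₀/P = 989/351.1 = 2.8169; ln(2.8169) = 1.0356.
z = 7196.9 × 1.0356 = 7453.1 m.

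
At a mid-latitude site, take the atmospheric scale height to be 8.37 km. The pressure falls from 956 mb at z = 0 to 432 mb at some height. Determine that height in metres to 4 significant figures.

Invert the barometric formula: z = H ln(P₀/P).
P₀/P = 956/432 = 2.2130; ln(2.2130) = 0.79435.
z = 8370.0 × 0.79435 = 6648.7 m.

z ≈ 6649 m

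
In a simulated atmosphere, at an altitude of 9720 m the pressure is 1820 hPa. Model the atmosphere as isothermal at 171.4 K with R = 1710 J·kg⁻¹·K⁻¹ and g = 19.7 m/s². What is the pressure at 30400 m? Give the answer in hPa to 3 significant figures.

Scale height: H = RT/g = 1710 × 171.4 / 19.7 = 14878 m.
Between two levels, P₂ = P₁ exp(−Δz/H) with Δz = z₂ − z₁.
Δz = 30400 − 9720.0 = 20680 m; Δz/H = 20680/14878 = 1.3900.
P₂ = 1820 × exp(−1.3900) = 1820 × 0.24908 = 453.33 hPa.

P ≈ 453 hPa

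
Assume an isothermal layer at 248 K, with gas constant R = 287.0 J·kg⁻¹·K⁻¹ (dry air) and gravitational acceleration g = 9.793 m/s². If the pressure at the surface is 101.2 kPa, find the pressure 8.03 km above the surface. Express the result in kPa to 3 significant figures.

P ≈ 33.5 kPa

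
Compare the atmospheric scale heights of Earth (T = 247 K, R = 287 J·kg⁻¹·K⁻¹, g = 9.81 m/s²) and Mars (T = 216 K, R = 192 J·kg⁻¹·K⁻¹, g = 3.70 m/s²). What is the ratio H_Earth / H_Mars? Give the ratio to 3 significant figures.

H = RT/g for each body.
H_Earth = 287 × 247 / 9.81 = 7226.2 m.
H_Mars = 192 × 216 / 3.70 = 11209 m.
H_Earth/H_Mars = 7226.2/11209 = 0.64468.

H_Earth/H_Mars ≈ 0.645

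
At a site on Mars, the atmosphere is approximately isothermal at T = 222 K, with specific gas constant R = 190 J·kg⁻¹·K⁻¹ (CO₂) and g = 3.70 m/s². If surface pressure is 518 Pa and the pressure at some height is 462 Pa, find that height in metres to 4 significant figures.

Scale height: H = RT/g = 190 × 222 / 3.70 = 11400 m.
Invert the barometric formula: z = H ln(P₀/P).
P₀/P = 518/462 = 1.1212; ln(1.1212) = 0.11440.
z = 11400 × 0.11440 = 1304.2 m.

z ≈ 1304 m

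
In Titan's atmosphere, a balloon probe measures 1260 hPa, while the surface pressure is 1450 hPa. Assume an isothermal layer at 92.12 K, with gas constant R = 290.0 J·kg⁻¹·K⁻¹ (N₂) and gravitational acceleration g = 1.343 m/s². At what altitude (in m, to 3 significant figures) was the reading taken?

Scale height: H = RT/g = 290.0 × 92.12 / 1.343 = 19892 m.
Invert the barometric formula: z = H ln(P₀/P).
P₀/P = 1450/1260 = 1.1508; ln(1.1508) = 0.14046.
z = 19892 × 0.14046 = 2794.0 m.

z ≈ 2790 m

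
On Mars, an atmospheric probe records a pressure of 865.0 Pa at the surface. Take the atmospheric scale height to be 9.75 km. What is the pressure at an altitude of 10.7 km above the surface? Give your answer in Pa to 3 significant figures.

P ≈ 289 Pa

Barometric formula: P = P₀ exp(−z/H).
z/H = 10700/9750.0 = 1.0974; exp(−1.0974) = 0.33374.
P = 865.0 × 0.33374 = 288.69 Pa.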